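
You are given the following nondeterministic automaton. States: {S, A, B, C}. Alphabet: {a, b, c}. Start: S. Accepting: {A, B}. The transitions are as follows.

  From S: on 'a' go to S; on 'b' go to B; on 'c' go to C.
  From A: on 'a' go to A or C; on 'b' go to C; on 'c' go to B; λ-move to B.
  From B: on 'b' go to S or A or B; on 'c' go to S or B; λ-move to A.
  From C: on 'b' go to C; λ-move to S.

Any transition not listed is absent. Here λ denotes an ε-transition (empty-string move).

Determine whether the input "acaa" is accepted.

Start in {S}.
Read 'a': S→{S}; now {S}.
Read 'c': S→{C}; union {C}; ε-closure = {S, C}.
Read 'a': S→{S}, C→∅; now {S}.
Read 'a': S→{S}; now {S}.
The final set {S} contains no accepting state.

No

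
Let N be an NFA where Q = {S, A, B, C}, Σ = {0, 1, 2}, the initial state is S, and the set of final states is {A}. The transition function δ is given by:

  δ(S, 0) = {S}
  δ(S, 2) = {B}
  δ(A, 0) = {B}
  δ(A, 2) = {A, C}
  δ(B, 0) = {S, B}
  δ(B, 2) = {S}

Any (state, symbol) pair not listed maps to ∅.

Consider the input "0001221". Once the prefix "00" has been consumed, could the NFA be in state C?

Start in {S}.
Read '0': {S} → {S}.
Read '0': {S} → {S}.
State C is not in {S}.

No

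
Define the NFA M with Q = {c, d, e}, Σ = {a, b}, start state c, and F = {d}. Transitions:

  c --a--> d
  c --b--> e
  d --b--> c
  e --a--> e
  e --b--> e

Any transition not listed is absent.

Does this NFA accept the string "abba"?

No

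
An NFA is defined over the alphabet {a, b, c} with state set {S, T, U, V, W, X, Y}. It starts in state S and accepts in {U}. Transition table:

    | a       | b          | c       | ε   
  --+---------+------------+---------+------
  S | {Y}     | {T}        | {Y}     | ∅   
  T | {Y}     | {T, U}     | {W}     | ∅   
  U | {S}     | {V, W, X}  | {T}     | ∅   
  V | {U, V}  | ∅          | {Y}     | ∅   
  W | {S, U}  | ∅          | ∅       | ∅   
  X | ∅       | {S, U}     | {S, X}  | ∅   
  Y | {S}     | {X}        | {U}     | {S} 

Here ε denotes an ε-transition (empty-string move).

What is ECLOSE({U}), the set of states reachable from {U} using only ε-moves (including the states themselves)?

Begin with {U}.
No ε-moves leave this set, so the closure equals the set itself.

{U}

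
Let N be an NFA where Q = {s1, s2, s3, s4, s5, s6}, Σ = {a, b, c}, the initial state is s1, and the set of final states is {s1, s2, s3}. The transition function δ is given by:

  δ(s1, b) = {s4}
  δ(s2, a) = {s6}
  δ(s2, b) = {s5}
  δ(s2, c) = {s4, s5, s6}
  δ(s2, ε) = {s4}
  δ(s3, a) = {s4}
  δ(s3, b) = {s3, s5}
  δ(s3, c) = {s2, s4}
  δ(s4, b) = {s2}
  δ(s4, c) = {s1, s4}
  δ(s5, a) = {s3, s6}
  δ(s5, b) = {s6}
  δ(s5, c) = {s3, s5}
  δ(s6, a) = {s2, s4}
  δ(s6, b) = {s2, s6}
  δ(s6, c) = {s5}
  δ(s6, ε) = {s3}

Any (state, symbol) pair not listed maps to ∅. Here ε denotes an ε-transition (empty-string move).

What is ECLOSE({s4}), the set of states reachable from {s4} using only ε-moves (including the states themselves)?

{s4}

Begin with {s4}.
No ε-moves leave this set, so the closure equals the set itself.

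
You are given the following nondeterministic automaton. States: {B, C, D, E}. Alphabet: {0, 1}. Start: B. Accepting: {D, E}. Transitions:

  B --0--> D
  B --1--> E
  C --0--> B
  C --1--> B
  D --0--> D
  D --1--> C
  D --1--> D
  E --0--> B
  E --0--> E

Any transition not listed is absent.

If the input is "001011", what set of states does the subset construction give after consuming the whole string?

{B, C, D}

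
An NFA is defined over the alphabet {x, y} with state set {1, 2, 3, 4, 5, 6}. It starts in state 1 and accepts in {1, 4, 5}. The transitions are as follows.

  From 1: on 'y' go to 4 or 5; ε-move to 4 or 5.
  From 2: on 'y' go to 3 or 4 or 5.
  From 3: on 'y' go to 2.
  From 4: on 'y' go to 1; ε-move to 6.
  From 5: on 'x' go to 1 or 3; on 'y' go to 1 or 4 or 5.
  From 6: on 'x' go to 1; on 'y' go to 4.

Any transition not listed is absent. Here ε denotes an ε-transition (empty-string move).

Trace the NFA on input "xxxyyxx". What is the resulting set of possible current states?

Start: ε-closure({1}) = {1, 4, 5, 6}.
Read 'x': {1, 4, 5, 6} → {1, 3, 4, 5, 6}.
Read 'x': {1, 3, 4, 5, 6} → {1, 3, 4, 5, 6}.
Read 'x': {1, 3, 4, 5, 6} → {1, 3, 4, 5, 6}.
Read 'y': {1, 3, 4, 5, 6} → {1, 2, 4, 5, 6}.
Read 'y': {1, 2, 4, 5, 6} → {1, 3, 4, 5, 6}.
Read 'x': {1, 3, 4, 5, 6} → {1, 3, 4, 5, 6}.
Read 'x': {1, 3, 4, 5, 6} → {1, 3, 4, 5, 6}.

{1, 3, 4, 5, 6}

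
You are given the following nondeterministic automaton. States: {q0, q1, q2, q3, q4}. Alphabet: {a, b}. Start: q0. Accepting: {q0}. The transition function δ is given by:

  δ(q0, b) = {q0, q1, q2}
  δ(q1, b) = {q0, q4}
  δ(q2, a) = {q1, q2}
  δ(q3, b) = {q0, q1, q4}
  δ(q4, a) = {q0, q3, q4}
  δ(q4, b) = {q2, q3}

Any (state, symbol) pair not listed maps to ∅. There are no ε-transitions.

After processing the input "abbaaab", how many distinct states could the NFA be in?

0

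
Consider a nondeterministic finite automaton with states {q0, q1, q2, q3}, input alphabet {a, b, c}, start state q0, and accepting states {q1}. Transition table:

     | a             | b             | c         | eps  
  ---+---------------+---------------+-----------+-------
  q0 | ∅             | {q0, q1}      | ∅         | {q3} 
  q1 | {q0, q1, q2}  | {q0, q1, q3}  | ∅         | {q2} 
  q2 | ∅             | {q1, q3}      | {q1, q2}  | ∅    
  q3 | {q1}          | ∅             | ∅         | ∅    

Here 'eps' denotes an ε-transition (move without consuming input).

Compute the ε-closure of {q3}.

{q3}

Begin with {q3}.
No ε-moves leave this set, so the closure equals the set itself.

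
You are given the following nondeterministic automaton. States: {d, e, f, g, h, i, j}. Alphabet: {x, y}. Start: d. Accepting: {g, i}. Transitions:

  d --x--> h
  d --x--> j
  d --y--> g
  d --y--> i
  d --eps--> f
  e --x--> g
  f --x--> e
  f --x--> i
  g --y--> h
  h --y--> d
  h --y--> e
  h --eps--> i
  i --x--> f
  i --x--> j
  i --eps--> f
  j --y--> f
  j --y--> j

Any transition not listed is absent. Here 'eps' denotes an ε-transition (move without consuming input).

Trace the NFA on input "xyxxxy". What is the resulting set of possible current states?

Start: ε-closure({d}) = {d, f}.
Read 'x': {d, f} → {e, f, h, i, j}.
Read 'y': {e, f, h, i, j} → {d, e, f, j}.
Read 'x': {d, e, f, j} → {e, f, g, h, i, j}.
Read 'x': {e, f, g, h, i, j} → {e, f, g, i, j}.
Read 'x': {e, f, g, i, j} → {e, f, g, i, j}.
Read 'y': {e, f, g, i, j} → {f, h, i, j}.

{f, h, i, j}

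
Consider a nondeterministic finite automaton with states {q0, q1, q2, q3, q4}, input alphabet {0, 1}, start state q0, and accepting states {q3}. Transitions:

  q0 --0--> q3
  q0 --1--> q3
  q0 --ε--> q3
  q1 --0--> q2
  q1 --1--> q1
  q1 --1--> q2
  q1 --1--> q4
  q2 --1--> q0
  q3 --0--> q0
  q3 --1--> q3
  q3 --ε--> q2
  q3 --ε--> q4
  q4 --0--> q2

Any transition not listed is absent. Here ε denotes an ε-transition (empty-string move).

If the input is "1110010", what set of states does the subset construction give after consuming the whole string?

{q0, q2, q3, q4}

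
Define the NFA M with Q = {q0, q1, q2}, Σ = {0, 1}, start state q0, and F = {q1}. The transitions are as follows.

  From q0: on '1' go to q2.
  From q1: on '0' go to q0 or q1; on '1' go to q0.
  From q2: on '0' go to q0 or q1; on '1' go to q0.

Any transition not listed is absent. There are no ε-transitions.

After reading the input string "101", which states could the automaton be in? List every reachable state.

{q0, q2}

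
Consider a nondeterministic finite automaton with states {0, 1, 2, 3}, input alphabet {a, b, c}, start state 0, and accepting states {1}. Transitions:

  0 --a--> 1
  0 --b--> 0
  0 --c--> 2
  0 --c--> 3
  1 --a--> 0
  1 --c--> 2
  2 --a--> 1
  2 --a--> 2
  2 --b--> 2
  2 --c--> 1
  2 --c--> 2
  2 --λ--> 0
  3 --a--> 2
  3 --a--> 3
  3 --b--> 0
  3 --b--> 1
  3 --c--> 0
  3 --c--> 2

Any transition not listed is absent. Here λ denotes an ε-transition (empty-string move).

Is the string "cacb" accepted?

Start in {0}.
Read 'c': 0→{2, 3}; union {2, 3}; ε-closure = {0, 2, 3}.
Read 'a': 0→{1}, 2→{1, 2}, 3→{2, 3}; union {1, 2, 3}; ε-closure = {0, 1, 2, 3}.
Read 'c': 0→{2, 3}, 1→{2}, 2→{1, 2}, 3→{0, 2}; now {0, 1, 2, 3}.
Read 'b': 0→{0}, 1→∅, 2→{2}, 3→{0, 1}; now {0, 1, 2}.
The final set {0, 1, 2} contains the accepting state 1.

Yes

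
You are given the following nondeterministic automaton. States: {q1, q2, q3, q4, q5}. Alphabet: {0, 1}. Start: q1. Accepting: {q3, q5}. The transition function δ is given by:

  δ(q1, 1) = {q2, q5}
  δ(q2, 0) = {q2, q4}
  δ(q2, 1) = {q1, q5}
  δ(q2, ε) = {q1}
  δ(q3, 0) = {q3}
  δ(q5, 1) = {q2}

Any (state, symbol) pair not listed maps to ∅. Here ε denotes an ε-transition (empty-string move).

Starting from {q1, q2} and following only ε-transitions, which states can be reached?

{q1, q2}

Begin with {q1, q2}.
No ε-moves leave this set, so the closure equals the set itself.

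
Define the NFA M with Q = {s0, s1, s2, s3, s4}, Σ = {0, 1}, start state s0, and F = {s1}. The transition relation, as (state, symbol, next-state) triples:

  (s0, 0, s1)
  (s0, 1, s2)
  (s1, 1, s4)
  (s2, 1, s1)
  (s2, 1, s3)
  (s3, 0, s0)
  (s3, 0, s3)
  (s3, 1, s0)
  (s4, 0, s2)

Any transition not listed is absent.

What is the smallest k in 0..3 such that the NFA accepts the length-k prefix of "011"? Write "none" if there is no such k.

Start in {s0}.
Read '0': {s0} → {s1}.
None of the earlier sets intersect F, but {s1} does.

1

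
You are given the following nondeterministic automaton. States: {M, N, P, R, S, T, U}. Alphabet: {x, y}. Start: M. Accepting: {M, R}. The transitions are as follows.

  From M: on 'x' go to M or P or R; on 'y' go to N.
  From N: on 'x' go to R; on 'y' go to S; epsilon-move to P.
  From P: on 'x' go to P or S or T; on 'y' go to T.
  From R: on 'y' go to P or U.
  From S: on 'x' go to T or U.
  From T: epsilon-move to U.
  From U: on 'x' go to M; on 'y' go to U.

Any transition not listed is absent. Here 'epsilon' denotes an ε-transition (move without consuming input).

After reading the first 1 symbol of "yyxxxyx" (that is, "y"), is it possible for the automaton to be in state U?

No

Start in {M}.
Read 'y': M→{N}; union {N}; ε-closure = {N, P}.
State U is not in {N, P}.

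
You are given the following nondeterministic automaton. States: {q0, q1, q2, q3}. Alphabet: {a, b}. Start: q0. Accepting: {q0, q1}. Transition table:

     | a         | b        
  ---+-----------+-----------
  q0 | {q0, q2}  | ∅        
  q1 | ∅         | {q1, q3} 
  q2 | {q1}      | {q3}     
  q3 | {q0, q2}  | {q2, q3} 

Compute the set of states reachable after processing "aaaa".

{q0, q1, q2}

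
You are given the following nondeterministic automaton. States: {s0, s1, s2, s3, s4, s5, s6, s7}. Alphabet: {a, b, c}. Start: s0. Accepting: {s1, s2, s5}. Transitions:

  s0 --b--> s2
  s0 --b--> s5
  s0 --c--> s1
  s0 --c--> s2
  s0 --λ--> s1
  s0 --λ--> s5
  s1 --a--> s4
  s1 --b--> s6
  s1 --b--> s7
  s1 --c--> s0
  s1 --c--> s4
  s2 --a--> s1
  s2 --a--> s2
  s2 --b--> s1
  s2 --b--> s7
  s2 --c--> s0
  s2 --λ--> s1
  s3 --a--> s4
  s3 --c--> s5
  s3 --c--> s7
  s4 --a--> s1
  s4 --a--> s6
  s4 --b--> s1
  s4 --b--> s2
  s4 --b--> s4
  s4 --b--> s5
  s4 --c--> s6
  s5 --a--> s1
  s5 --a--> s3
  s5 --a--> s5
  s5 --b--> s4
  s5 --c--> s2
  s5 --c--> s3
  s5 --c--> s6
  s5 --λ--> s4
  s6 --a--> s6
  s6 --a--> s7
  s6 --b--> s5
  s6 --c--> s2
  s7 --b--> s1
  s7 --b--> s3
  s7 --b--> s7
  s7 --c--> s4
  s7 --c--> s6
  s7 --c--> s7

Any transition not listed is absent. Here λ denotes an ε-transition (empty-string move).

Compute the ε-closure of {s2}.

Begin with {s2}.
ε-move s2 → s1; add s1.

{s1, s2}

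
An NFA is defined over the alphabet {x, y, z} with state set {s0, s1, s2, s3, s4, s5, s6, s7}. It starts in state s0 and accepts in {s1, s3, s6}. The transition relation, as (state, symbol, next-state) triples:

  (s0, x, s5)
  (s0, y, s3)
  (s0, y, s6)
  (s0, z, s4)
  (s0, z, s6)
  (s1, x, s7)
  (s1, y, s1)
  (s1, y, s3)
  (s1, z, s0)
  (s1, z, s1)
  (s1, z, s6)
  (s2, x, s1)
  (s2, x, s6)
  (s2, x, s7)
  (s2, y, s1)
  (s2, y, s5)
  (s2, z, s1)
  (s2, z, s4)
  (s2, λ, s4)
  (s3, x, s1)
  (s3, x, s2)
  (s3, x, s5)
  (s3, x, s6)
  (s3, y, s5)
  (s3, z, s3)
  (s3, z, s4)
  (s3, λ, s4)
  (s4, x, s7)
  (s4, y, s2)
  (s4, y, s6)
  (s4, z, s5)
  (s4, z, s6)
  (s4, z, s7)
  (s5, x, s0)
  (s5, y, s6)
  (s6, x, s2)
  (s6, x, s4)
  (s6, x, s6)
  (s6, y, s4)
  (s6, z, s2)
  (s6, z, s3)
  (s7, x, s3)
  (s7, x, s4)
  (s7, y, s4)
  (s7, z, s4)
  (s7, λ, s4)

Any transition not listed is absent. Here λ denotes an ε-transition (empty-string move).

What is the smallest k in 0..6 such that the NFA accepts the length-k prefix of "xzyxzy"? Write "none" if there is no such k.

Start in {s0}.
Read 'x': {s0} → {s5}.
Read 'z': {s5} → ∅.
The set is empty and remains empty for the remaining 4 symbols.
No reachable set along the way intersects F.

none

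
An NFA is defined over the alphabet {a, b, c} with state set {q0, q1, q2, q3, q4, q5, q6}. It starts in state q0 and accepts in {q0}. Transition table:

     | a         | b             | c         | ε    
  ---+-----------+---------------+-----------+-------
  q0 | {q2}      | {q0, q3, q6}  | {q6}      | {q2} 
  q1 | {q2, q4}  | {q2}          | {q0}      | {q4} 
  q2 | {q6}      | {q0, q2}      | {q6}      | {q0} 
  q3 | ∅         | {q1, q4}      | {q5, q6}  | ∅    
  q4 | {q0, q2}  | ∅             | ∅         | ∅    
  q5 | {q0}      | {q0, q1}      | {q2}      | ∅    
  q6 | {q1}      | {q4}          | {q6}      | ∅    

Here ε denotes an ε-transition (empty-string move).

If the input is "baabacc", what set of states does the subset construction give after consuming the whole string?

Start: ε-closure({q0}) = {q0, q2}.
Read 'b': {q0, q2} → {q0, q2, q3, q6}.
Read 'a': {q0, q2, q3, q6} → {q0, q1, q2, q4, q6}.
Read 'a': {q0, q1, q2, q4, q6} → {q0, q1, q2, q4, q6}.
Read 'b': {q0, q1, q2, q4, q6} → {q0, q2, q3, q4, q6}.
Read 'a': {q0, q2, q3, q4, q6} → {q0, q1, q2, q4, q6}.
Read 'c': {q0, q1, q2, q4, q6} → {q0, q2, q6}.
Read 'c': {q0, q2, q6} → {q6}.

{q6}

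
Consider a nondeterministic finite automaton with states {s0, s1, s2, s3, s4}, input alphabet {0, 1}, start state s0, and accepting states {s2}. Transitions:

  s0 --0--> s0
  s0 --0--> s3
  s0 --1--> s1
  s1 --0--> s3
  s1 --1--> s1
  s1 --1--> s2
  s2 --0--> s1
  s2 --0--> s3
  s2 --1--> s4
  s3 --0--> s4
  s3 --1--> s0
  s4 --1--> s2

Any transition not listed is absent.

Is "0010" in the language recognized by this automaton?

Start in {s0}.
Read '0': {s0} → {s0, s3}.
Read '0': {s0, s3} → {s0, s3, s4}.
Read '1': {s0, s3, s4} → {s0, s1, s2}.
Read '0': {s0, s1, s2} → {s0, s1, s3}.
The final set {s0, s1, s3} contains no accepting state.

No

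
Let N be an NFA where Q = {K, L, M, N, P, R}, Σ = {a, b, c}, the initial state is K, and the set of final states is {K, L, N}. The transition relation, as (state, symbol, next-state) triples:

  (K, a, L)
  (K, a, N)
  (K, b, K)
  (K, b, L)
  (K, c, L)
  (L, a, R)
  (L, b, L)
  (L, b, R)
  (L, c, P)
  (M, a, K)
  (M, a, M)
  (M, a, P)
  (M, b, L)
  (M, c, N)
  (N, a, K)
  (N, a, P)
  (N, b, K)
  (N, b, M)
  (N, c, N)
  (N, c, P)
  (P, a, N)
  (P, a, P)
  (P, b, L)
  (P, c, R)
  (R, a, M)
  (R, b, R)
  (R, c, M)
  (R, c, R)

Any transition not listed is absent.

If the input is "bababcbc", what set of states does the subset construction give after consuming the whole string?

{L, M, N, P, R}

Start in {K}.
Read 'b': {K} → {K, L}.
Read 'a': {K, L} → {L, N, R}.
Read 'b': {L, N, R} → {K, L, M, R}.
Read 'a': {K, L, M, R} → {K, L, M, N, P, R}.
Read 'b': {K, L, M, N, P, R} → {K, L, M, R}.
Read 'c': {K, L, M, R} → {L, M, N, P, R}.
Read 'b': {L, M, N, P, R} → {K, L, M, R}.
Read 'c': {K, L, M, R} → {L, M, N, P, R}.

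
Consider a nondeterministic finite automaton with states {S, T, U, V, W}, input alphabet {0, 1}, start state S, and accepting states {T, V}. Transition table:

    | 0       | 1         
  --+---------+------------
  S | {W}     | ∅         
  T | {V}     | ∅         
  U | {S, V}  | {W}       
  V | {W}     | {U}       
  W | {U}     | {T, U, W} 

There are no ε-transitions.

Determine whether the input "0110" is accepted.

Start in {S}.
Read '0': {S} → {W}.
Read '1': {W} → {T, U, W}.
Read '1': {T, U, W} → {T, U, W}.
Read '0': {T, U, W} → {S, U, V}.
The final set {S, U, V} contains the accepting state V.

Yes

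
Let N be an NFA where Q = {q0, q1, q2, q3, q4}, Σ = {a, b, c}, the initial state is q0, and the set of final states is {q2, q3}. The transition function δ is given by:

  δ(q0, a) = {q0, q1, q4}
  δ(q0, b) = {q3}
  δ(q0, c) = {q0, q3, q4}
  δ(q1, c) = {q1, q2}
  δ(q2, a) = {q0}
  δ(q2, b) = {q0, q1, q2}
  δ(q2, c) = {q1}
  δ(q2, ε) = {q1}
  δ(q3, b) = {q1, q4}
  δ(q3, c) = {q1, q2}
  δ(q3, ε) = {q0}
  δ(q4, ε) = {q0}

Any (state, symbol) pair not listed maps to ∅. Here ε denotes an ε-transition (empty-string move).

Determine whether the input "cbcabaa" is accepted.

No

Start in {q0}.
Read 'c': q0→{q0, q3, q4}; now {q0, q3, q4}.
Read 'b': q0→{q3}, q3→{q1, q4}, q4→∅; union {q1, q3, q4}; ε-closure = {q0, q1, q3, q4}.
Read 'c': q0→{q0, q3, q4}, q1→{q1, q2}, q3→{q1, q2}, q4→∅; now {q0, q1, q2, q3, q4}.
Read 'a': q0→{q0, q1, q4}, q1→∅, q2→{q0}, q3→∅, q4→∅; now {q0, q1, q4}.
Read 'b': q0→{q3}, q1→∅, q4→∅; union {q3}; ε-closure = {q0, q3}.
Read 'a': q0→{q0, q1, q4}, q3→∅; now {q0, q1, q4}.
Read 'a': q0→{q0, q1, q4}, q1→∅, q4→∅; now {q0, q1, q4}.
The final set {q0, q1, q4} contains no accepting state.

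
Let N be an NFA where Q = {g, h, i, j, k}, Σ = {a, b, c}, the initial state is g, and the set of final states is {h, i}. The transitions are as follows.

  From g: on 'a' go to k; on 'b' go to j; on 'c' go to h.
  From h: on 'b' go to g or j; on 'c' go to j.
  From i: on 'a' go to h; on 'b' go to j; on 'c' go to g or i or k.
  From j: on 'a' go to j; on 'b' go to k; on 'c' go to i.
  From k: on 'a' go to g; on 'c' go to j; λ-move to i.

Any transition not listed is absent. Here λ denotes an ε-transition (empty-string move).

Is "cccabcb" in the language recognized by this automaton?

Start in {g}.
Read 'c': {g} → {h}.
Read 'c': {h} → {j}.
Read 'c': {j} → {i}.
Read 'a': {i} → {h}.
Read 'b': {h} → {g, j}.
Read 'c': {g, j} → {h, i}.
Read 'b': {h, i} → {g, j}.
The final set {g, j} contains no accepting state.

No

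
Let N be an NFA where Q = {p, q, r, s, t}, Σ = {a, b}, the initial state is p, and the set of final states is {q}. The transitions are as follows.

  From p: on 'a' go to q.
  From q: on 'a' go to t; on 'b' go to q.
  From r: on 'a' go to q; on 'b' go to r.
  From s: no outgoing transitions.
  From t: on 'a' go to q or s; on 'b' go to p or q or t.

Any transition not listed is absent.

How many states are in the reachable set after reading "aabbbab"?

3

Start in {p}.
Read 'a': {p} → {q}.
Read 'a': {q} → {t}.
Read 'b': {t} → {p, q, t}.
Read 'b': {p, q, t} → {p, q, t}.
Read 'b': {p, q, t} → {p, q, t}.
Read 'a': {p, q, t} → {q, s, t}.
Read 'b': {q, s, t} → {p, q, t}.
That set has 3 states.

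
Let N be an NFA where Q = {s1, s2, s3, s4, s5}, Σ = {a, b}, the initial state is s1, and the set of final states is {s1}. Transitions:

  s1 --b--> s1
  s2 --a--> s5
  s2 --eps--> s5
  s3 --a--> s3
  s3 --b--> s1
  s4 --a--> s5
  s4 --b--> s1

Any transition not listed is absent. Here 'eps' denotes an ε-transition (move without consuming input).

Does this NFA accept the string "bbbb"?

Start in {s1}.
Read 'b': s1→{s1}; now {s1}.
Read 'b': s1→{s1}; now {s1}.
Read 'b': s1→{s1}; now {s1}.
Read 'b': s1→{s1}; now {s1}.
The final set {s1} contains the accepting state s1.

Yes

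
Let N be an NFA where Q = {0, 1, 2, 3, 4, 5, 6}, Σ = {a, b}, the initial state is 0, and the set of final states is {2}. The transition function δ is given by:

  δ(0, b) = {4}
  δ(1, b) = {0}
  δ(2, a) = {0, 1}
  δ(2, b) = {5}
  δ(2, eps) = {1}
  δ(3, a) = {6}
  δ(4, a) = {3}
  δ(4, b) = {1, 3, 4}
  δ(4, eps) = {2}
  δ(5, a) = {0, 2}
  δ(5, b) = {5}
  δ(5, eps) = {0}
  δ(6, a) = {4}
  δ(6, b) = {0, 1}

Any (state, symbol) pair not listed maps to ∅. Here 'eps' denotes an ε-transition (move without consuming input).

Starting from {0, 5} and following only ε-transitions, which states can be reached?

Begin with {0, 5}.
No ε-moves leave this set, so the closure equals the set itself.

{0, 5}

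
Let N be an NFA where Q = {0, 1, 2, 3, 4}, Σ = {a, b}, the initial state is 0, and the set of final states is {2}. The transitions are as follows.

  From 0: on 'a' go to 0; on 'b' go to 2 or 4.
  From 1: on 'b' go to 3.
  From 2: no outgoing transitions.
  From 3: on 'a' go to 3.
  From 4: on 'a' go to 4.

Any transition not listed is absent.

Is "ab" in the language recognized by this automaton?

Yes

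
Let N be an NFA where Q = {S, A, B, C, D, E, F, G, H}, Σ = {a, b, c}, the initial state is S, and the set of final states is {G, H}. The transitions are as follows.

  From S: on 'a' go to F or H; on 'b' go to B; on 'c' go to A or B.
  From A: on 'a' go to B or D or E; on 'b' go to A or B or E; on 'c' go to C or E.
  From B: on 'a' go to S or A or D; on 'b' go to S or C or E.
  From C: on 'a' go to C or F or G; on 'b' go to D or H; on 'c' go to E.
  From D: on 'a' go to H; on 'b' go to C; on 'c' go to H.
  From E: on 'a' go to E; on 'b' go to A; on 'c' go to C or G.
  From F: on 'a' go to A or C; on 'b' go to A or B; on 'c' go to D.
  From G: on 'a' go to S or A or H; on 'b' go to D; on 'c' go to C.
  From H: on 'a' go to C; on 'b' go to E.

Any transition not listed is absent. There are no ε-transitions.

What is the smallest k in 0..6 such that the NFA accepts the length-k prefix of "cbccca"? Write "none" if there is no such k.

3

Start in {S}.
Read 'c': S→{A, B}; now {A, B}.
Read 'b': A→{A, B, E}, B→{S, C, E}; now {S, A, B, C, E}.
Read 'c': S→{A, B}, A→{C, E}, B→∅, C→{E}, E→{C, G}; now {A, B, C, E, G}.
None of the earlier sets intersect F, but {A, B, C, E, G} does.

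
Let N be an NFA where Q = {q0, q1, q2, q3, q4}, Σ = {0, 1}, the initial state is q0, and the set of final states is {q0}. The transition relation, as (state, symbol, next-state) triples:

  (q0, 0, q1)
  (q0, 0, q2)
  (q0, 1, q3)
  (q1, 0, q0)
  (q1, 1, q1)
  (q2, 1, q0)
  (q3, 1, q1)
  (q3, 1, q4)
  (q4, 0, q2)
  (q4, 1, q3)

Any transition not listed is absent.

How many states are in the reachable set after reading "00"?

1

Start in {q0}.
Read '0': {q0} → {q1, q2}.
Read '0': {q1, q2} → {q0}.
That set has 1 state.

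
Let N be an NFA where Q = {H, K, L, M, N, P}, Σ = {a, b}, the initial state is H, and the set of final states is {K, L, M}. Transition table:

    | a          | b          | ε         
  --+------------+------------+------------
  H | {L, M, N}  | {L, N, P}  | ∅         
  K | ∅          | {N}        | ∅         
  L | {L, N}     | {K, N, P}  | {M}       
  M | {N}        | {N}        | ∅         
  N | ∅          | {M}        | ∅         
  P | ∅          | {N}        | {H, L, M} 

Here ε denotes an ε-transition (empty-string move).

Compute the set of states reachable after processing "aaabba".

{L, M, N}

Start in {H}.
Read 'a': {H} → {L, M, N}.
Read 'a': {L, M, N} → {L, M, N}.
Read 'a': {L, M, N} → {L, M, N}.
Read 'b': {L, M, N} → {H, K, L, M, N, P}.
Read 'b': {H, K, L, M, N, P} → {H, K, L, M, N, P}.
Read 'a': {H, K, L, M, N, P} → {L, M, N}.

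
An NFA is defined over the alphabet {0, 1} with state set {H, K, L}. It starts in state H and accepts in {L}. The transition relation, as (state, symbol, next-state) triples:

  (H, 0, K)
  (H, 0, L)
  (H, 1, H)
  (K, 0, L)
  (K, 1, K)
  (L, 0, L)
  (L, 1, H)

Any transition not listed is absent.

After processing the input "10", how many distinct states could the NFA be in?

Start in {H}.
Read '1': {H} → {H}.
Read '0': {H} → {K, L}.
That set has 2 states.

2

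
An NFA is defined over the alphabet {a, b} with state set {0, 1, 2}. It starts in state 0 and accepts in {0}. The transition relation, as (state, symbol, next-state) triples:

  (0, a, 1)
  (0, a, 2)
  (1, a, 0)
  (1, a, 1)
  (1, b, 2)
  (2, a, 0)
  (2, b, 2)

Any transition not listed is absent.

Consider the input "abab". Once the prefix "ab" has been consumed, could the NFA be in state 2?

Start in {0}.
Read 'a': {0} → {1, 2}.
Read 'b': {1, 2} → {2}.
State 2 is in {2}.

Yes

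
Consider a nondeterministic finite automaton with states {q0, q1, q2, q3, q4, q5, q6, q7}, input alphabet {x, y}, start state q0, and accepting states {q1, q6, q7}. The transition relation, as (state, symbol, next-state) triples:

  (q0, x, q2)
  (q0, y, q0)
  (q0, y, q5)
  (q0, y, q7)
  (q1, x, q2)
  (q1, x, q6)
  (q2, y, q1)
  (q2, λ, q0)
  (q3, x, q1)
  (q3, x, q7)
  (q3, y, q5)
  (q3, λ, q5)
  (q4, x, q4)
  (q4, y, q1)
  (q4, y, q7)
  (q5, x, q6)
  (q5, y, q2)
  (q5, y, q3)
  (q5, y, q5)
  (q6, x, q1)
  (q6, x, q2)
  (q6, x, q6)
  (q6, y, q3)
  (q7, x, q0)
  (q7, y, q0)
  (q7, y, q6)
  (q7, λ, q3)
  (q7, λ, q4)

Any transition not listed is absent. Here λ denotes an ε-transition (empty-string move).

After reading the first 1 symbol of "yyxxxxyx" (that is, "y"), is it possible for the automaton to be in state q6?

No

Start in {q0}.
Read 'y': q0→{q0, q5, q7}; union {q0, q5, q7}; ε-closure = {q0, q3, q4, q5, q7}.
State q6 is not in {q0, q3, q4, q5, q7}.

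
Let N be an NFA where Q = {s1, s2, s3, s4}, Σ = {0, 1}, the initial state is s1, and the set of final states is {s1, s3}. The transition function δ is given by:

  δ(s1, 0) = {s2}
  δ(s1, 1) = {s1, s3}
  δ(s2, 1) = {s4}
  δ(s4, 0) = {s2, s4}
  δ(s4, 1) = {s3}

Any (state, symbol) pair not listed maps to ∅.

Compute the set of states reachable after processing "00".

∅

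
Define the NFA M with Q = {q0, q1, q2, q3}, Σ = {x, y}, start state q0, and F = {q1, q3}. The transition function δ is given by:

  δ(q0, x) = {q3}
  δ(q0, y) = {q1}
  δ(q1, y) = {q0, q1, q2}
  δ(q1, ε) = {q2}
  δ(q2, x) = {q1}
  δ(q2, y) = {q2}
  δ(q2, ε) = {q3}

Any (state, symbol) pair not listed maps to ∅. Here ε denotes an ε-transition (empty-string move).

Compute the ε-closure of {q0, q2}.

Begin with {q0, q2}.
ε-move q2 → q3; add q3.

{q0, q2, q3}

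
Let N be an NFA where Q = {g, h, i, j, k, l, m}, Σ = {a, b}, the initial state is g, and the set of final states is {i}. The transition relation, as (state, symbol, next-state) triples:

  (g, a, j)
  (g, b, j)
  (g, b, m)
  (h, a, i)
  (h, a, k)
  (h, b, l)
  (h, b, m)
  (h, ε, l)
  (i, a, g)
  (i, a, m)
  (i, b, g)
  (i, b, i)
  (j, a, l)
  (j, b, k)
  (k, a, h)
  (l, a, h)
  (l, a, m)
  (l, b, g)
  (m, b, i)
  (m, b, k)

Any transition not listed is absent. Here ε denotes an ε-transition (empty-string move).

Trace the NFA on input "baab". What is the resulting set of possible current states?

{g, i, k, l, m}

Start in {g}.
Read 'b': g→{j, m}; now {j, m}.
Read 'a': j→{l}, m→∅; now {l}.
Read 'a': l→{h, m}; union {h, m}; ε-closure = {h, l, m}.
Read 'b': h→{l, m}, l→{g}, m→{i, k}; now {g, i, k, l, m}.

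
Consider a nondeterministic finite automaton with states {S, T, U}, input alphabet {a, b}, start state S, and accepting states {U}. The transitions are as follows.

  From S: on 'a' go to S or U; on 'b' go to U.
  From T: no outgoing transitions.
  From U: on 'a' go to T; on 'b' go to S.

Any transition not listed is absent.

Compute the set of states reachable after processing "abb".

Start in {S}.
Read 'a': S→{S, U}; now {S, U}.
Read 'b': S→{U}, U→{S}; now {S, U}.
Read 'b': S→{U}, U→{S}; now {S, U}.

{S, U}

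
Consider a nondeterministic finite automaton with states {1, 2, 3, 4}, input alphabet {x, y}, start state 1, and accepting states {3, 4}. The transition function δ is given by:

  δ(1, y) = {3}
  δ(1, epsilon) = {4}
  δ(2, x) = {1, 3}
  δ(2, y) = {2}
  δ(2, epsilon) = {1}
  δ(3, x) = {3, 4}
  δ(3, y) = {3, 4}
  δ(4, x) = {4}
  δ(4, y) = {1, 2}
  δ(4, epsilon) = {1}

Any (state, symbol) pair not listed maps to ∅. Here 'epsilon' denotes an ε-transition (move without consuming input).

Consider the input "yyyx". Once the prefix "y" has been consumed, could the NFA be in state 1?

Yes

Start: ε-closure({1}) = {1, 4}.
Read 'y': {1, 4} → {1, 2, 3, 4}.
State 1 is in {1, 2, 3, 4}.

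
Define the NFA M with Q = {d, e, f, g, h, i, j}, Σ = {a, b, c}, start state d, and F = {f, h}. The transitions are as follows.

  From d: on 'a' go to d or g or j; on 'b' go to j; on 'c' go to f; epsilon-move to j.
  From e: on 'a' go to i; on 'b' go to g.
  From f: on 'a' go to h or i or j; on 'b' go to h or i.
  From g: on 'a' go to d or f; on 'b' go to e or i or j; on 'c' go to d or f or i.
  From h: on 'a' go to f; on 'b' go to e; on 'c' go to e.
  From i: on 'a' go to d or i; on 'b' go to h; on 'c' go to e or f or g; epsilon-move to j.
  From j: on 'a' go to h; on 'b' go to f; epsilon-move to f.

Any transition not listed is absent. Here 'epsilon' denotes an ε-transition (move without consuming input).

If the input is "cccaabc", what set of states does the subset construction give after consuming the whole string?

Start: ε-closure({d}) = {d, f, j}.
Read 'c': d→{f}, f→∅, j→∅; now {f}.
Read 'c': f→∅; now ∅.
The set is empty and remains empty for the remaining 5 symbols.

∅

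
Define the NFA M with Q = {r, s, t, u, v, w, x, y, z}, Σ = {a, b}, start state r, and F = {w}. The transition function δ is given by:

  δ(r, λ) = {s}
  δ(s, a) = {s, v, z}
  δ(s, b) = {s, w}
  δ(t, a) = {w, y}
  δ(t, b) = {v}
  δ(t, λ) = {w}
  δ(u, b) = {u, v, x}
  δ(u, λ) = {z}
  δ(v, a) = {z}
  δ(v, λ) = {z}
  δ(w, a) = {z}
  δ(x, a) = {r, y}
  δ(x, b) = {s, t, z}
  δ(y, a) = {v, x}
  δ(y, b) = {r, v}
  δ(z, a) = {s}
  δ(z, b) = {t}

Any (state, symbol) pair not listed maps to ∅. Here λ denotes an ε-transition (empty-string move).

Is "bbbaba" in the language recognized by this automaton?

Start: ε-closure({r}) = {r, s}.
Read 'b': r→∅, s→{s, w}; now {s, w}.
Read 'b': s→{s, w}, w→∅; now {s, w}.
Read 'b': s→{s, w}, w→∅; now {s, w}.
Read 'a': s→{s, v, z}, w→{z}; now {s, v, z}.
Read 'b': s→{s, w}, v→∅, z→{t}; now {s, t, w}.
Read 'a': s→{s, v, z}, t→{w, y}, w→{z}; now {s, v, w, y, z}.
The final set {s, v, w, y, z} contains the accepting state w.

Yes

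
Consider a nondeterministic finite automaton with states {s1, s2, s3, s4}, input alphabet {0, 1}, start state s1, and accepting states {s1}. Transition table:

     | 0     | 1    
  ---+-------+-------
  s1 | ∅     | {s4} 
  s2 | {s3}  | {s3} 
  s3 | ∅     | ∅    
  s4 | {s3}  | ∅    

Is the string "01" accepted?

Start in {s1}.
Read '0': {s1} → ∅.
The set is empty and remains empty for the remaining 1 symbol.
The final set ∅ contains no accepting state.

No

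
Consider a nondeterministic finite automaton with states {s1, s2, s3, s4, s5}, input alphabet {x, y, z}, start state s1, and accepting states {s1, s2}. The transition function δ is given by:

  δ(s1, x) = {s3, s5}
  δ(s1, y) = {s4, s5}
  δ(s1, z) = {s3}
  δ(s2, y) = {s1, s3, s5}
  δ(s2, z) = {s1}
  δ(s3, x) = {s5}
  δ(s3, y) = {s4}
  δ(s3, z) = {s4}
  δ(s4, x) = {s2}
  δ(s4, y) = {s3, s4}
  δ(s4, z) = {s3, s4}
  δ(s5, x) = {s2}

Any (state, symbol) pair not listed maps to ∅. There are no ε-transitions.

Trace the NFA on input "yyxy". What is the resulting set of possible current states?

{s1, s3, s5}

Start in {s1}.
Read 'y': {s1} → {s4, s5}.
Read 'y': {s4, s5} → {s3, s4}.
Read 'x': {s3, s4} → {s2, s5}.
Read 'y': {s2, s5} → {s1, s3, s5}.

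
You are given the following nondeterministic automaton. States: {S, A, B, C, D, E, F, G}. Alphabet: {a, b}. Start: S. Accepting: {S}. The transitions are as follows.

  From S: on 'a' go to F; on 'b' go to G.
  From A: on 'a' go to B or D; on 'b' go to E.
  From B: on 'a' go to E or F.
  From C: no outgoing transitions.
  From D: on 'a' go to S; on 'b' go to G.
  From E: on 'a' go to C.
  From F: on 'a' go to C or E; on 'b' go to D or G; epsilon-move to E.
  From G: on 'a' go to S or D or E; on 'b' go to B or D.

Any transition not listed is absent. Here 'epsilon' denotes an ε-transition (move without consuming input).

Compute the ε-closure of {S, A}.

{S, A}

Begin with {S, A}.
No ε-moves leave this set, so the closure equals the set itself.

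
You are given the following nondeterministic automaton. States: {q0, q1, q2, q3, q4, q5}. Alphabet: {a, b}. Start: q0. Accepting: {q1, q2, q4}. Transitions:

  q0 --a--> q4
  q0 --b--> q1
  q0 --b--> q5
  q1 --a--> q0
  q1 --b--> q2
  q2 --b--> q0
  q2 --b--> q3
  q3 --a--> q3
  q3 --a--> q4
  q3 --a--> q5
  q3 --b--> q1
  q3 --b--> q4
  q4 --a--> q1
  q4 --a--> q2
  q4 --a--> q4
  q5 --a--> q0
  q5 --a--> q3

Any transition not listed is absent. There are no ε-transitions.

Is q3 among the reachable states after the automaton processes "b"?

No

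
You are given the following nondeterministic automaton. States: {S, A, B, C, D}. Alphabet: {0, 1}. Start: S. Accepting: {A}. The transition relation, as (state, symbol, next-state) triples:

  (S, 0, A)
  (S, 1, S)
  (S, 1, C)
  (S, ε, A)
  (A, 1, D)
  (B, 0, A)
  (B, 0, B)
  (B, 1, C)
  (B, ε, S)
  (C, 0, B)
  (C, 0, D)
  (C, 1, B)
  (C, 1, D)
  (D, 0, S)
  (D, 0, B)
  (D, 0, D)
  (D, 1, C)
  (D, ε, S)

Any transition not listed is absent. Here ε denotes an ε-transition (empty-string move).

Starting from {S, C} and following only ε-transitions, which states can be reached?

{S, A, C}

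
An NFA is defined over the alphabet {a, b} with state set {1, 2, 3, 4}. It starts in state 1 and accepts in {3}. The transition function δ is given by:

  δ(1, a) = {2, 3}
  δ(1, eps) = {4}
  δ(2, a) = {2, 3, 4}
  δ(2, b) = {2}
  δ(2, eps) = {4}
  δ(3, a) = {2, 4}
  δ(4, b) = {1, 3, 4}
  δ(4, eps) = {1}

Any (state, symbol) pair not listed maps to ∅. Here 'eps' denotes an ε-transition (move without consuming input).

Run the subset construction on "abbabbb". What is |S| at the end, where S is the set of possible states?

Start: ε-closure({1}) = {1, 4}.
Read 'a': 1→{2, 3}, 4→∅; union {2, 3}; ε-closure = {1, 2, 3, 4}.
Read 'b': 1→∅, 2→{2}, 3→∅, 4→{1, 3, 4}; now {1, 2, 3, 4}.
Read 'b': 1→∅, 2→{2}, 3→∅, 4→{1, 3, 4}; now {1, 2, 3, 4}.
Read 'a': 1→{2, 3}, 2→{2, 3, 4}, 3→{2, 4}, 4→∅; union {2, 3, 4}; ε-closure = {1, 2, 3, 4}.
Read 'b': 1→∅, 2→{2}, 3→∅, 4→{1, 3, 4}; now {1, 2, 3, 4}.
Read 'b': 1→∅, 2→{2}, 3→∅, 4→{1, 3, 4}; now {1, 2, 3, 4}.
Read 'b': 1→∅, 2→{2}, 3→∅, 4→{1, 3, 4}; now {1, 2, 3, 4}.
That set has 4 states.

4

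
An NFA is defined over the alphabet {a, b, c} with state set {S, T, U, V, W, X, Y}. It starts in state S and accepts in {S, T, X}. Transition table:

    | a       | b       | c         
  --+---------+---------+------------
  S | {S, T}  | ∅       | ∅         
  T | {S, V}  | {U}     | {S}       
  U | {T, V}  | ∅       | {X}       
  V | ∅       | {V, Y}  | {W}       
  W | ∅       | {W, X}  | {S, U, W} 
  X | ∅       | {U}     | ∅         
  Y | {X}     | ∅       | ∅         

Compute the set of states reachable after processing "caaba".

∅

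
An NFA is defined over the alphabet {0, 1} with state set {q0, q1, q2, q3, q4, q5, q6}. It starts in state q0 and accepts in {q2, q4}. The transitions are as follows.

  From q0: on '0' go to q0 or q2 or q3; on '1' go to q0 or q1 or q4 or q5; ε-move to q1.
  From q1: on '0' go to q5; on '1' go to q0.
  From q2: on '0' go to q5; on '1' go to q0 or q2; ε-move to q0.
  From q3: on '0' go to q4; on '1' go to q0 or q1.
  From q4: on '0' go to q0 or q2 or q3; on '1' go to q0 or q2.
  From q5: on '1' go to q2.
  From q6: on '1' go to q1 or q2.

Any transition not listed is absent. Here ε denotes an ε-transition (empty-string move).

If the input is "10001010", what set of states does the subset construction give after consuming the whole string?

{q0, q1, q2, q3, q5}

Start: ε-closure({q0}) = {q0, q1}.
Read '1': {q0, q1} → {q0, q1, q4, q5}.
Read '0': {q0, q1, q4, q5} → {q0, q1, q2, q3, q5}.
Read '0': {q0, q1, q2, q3, q5} → {q0, q1, q2, q3, q4, q5}.
Read '0': {q0, q1, q2, q3, q4, q5} → {q0, q1, q2, q3, q4, q5}.
Read '1': {q0, q1, q2, q3, q4, q5} → {q0, q1, q2, q4, q5}.
Read '0': {q0, q1, q2, q4, q5} → {q0, q1, q2, q3, q5}.
Read '1': {q0, q1, q2, q3, q5} → {q0, q1, q2, q4, q5}.
Read '0': {q0, q1, q2, q4, q5} → {q0, q1, q2, q3, q5}.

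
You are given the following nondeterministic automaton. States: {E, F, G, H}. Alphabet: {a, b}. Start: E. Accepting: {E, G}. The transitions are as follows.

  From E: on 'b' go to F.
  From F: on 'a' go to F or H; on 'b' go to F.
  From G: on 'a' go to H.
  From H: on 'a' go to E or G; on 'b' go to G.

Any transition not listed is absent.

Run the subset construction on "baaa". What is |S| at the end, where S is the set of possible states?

4

Start in {E}.
Read 'b': E→{F}; now {F}.
Read 'a': F→{F, H}; now {F, H}.
Read 'a': F→{F, H}, H→{E, G}; now {E, F, G, H}.
Read 'a': E→∅, F→{F, H}, G→{H}, H→{E, G}; now {E, F, G, H}.
That set has 4 states.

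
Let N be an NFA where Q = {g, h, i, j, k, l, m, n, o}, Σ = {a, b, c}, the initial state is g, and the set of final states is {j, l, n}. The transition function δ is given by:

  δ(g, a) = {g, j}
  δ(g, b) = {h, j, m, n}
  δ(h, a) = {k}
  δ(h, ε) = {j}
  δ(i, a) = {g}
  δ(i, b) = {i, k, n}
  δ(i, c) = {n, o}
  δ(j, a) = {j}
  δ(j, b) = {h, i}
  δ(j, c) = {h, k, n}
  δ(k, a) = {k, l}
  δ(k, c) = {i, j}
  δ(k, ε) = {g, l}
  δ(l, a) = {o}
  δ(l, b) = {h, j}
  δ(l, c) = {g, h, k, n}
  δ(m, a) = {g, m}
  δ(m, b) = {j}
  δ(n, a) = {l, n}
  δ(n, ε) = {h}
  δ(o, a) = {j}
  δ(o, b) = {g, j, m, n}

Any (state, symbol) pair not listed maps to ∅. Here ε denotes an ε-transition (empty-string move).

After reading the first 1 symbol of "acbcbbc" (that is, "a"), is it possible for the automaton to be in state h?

Start in {g}.
Read 'a': g→{g, j}; now {g, j}.
State h is not in {g, j}.

No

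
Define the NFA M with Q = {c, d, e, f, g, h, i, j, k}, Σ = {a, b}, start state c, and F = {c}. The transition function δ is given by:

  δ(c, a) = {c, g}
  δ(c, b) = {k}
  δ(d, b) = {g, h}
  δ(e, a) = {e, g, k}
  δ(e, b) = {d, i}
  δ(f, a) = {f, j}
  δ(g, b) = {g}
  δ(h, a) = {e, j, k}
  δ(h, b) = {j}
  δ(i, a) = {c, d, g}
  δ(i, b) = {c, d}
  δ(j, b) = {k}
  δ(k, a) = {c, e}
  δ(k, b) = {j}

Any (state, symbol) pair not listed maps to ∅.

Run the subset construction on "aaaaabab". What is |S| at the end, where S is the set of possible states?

3

Start in {c}.
Read 'a': c→{c, g}; now {c, g}.
Read 'a': c→{c, g}, g→∅; now {c, g}.
Read 'a': c→{c, g}, g→∅; now {c, g}.
Read 'a': c→{c, g}, g→∅; now {c, g}.
Read 'a': c→{c, g}, g→∅; now {c, g}.
Read 'b': c→{k}, g→{g}; now {g, k}.
Read 'a': g→∅, k→{c, e}; now {c, e}.
Read 'b': c→{k}, e→{d, i}; now {d, i, k}.
That set has 3 states.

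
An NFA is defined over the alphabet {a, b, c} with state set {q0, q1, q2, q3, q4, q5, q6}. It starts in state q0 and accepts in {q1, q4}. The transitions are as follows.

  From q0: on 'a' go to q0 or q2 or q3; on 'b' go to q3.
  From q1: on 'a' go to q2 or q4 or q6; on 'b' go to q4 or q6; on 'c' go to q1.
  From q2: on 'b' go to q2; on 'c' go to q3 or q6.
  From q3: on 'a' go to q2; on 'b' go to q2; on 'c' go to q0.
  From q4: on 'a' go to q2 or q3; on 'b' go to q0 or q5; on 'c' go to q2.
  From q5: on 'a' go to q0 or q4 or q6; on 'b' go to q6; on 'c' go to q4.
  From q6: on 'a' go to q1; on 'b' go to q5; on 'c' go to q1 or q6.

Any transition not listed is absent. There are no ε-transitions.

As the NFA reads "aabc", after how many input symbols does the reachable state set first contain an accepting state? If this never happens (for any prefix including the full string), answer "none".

none

Start in {q0}.
Read 'a': {q0} → {q0, q2, q3}.
Read 'a': {q0, q2, q3} → {q0, q2, q3}.
Read 'b': {q0, q2, q3} → {q2, q3}.
Read 'c': {q2, q3} → {q0, q3, q6}.
No reachable set along the way intersects F.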